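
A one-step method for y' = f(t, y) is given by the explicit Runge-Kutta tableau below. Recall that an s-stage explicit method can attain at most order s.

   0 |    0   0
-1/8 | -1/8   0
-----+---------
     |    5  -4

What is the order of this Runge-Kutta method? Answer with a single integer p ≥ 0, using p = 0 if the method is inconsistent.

b = (5, -4)
c = (0, -1/8)
Σ b_i: 5·1 + (-4)·1 = 1 ✓
b·c: (-4)·(-1/8) = 1/2 ✓; 2 stages ⇒ order 2.

2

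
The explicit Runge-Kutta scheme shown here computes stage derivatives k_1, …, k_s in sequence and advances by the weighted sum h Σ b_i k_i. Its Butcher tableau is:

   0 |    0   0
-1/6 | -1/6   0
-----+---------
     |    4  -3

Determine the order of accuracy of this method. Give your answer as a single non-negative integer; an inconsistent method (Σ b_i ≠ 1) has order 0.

b = (4, -3)
c = (0, -1/6)
Σ b_i: 4·1 + (-3)·1 = 1 ✓
b·c: (-3)·(-1/6) = 1/2 ✓; 2 stages ⇒ order 2.

2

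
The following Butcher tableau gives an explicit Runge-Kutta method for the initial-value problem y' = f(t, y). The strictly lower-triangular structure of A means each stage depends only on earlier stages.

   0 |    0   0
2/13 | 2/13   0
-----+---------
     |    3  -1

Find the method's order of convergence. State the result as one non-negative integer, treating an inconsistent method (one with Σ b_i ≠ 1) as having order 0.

0

b = (3, -1)
c = (0, 2/13)
Σ b_i: 3·1 + (-1)·1 = 2 ≠ 1 ⇒ order 0.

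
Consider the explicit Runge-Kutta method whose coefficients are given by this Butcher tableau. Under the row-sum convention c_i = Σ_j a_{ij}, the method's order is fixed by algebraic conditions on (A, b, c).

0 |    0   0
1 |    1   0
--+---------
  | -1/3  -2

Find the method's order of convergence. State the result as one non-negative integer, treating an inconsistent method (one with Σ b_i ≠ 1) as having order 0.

b = (-1/3, -2)
c = (0, 1)
Σ b_i: (-1/3)·1 + (-2)·1 = -7/3 ≠ 1 ⇒ order 0.

0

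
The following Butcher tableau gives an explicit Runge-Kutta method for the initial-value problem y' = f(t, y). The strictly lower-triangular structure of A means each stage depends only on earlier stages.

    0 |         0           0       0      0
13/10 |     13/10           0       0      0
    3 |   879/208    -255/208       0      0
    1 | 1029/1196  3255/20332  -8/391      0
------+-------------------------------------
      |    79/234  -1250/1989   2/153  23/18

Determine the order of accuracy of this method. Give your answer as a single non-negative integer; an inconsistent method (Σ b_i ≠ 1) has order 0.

4

b = (79/234, -1250/1989, 2/153, 23/18)
c = (0, 13/10, 3, 1)
Ac = (0, 0, -51/32, 27/184)
Σ b_i: 79/234·1 + (-1250/1989)·1 + 2/153·1 + 23/18·1 = 1 ✓
b·c: (-1250/1989)·13/10 + 2/153·3 + 23/18·1 = 1/2 ✓
b·c²: (-1250/1989)·169/100 + 2/153·9 + 23/18·1 = 1/3 ✓
b·Ac: 2/153·(-51/32) + 23/18·27/184 = 1/6 ✓
b·c³: (-1250/1989)·2197/1000 + 2/153·27 + 23/18·1 = 1/4 ✓
b·(c∘Ac): 2/153·(-153/32) + 23/18·27/184 = 1/8 ✓
b·Ac²: 2/153·(-663/320) + 23/18·159/1840 = 1/12 ✓
b·A²c: 23/18·3/92 = 1/24 ✓; 4 stages ⇒ order 4.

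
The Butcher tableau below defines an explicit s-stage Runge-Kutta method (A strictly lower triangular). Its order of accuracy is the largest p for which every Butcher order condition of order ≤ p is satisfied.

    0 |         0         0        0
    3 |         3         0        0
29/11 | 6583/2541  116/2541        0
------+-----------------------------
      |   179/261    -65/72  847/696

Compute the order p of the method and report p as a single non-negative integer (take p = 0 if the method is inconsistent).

3

b = (179/261, -65/72, 847/696)
c = (0, 3, 29/11)
Ac = (0, 0, 116/847)
Σ b_i: 179/261·1 + (-65/72)·1 + 847/696·1 = 1 ✓
b·c: (-65/72)·3 + 847/696·29/11 = 1/2 ✓
b·c²: (-65/72)·9 + 847/696·841/121 = 1/3 ✓
b·Ac: 847/696·116/847 = 1/6 ✓; 3 stages ⇒ order 3.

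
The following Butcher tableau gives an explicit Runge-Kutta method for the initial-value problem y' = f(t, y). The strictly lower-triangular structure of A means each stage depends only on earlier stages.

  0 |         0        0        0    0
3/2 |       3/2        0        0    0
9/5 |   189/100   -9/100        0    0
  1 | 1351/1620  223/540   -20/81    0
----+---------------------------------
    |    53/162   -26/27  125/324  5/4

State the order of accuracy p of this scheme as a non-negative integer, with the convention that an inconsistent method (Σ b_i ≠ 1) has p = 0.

4

b = (53/162, -26/27, 125/324, 5/4)
c = (0, 3/2, 9/5, 1)
Ac = (0, 0, -27/200, 7/40)
Σ b_i: 53/162·1 + (-26/27)·1 + 125/324·1 + 5/4·1 = 1 ✓
b·c: (-26/27)·3/2 + 125/324·9/5 + 5/4·1 = 1/2 ✓
b·c²: (-26/27)·9/4 + 125/324·81/25 + 5/4·1 = 1/3 ✓
b·Ac: 125/324·(-27/200) + 5/4·7/40 = 1/6 ✓
b·c³: (-26/27)·27/8 + 125/324·729/125 + 5/4·1 = 1/4 ✓
b·(c∘Ac): 125/324·(-243/1000) + 5/4·7/40 = 1/8 ✓
b·Ac²: 125/324·(-81/400) + 5/4·31/240 = 1/12 ✓
b·A²c: 5/4·1/30 = 1/24 ✓; 4 stages ⇒ order 4.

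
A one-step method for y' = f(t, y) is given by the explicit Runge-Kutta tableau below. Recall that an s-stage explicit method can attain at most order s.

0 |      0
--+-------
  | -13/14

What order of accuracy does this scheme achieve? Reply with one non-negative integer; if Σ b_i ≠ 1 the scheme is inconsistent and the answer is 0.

0

b = (-13/14)
c = (0)
Σ b_i: (-13/14)·1 = -13/14 ≠ 1 ⇒ order 0.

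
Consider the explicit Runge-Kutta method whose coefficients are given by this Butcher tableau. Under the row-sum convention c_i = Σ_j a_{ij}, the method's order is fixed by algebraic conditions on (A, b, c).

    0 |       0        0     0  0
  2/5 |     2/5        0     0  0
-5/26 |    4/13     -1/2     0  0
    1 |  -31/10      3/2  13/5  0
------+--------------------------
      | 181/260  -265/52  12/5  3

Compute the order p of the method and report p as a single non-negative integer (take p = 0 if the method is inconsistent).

b = (181/260, -265/52, 12/5, 3)
c = (0, 2/5, -5/26, 1)
Ac = (0, 0, -1/5, 1/10)
Σ b_i: 181/260·1 + (-265/52)·1 + 12/5·1 + 3·1 = 1 ✓
b·c: (-265/52)·2/5 + 12/5·(-5/26) + 3·1 = 1/2 ✓
b·c²: (-265/52)·4/25 + 12/5·25/676 + 3·1 = 1921/845 ≠ 1/3 ⇒ order 2.
b·Ac: 12/5·(-1/5) + 3·1/10 = -9/50 ≠ 1/6

2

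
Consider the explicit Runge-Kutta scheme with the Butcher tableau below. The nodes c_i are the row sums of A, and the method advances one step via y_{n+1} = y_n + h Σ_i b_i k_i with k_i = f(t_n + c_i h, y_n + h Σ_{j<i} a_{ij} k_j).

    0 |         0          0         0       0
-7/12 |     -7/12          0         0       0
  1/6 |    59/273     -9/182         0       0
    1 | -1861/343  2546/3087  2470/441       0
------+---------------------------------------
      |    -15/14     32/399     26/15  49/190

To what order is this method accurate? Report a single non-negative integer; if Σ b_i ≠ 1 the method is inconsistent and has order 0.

b = (-15/14, 32/399, 26/15, 49/190)
c = (0, -7/12, 1/6, 1)
Ac = (0, 0, 3/104, 19/42)
Σ b_i: (-15/14)·1 + 32/399·1 + 26/15·1 + 49/190·1 = 1 ✓
b·c: 32/399·(-7/12) + 26/15·1/6 + 49/190·1 = 1/2 ✓
b·c²: 32/399·49/144 + 26/15·1/36 + 49/190·1 = 1/3 ✓
b·Ac: 26/15·3/104 + 49/190·19/42 = 1/6 ✓
b·c³: 32/399·(-343/1728) + 26/15·1/216 + 49/190·1 = 1/4 ✓
b·(c∘Ac): 26/15·1/208 + 49/190·19/42 = 1/8 ✓
b·Ac²: 26/15·(-7/416) + 49/190·171/392 = 1/12 ✓
b·A²c: 49/190·95/588 = 1/24 ✓; 4 stages ⇒ order 4.

4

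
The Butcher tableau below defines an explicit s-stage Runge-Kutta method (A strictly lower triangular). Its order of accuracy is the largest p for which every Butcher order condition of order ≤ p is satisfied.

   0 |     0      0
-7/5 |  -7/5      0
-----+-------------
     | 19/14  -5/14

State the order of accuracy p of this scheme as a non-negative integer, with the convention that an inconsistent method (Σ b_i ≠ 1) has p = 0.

b = (19/14, -5/14)
c = (0, -7/5)
Σ b_i: 19/14·1 + (-5/14)·1 = 1 ✓
b·c: (-5/14)·(-7/5) = 1/2 ✓; 2 stages ⇒ order 2.

2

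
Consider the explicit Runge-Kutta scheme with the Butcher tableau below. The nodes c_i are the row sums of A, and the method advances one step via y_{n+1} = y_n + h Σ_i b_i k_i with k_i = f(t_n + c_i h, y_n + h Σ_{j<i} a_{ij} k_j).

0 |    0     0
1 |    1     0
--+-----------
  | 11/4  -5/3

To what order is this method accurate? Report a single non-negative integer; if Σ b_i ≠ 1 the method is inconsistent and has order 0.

0

b = (11/4, -5/3)
c = (0, 1)
Σ b_i: 11/4·1 + (-5/3)·1 = 13/12 ≠ 1 ⇒ order 0.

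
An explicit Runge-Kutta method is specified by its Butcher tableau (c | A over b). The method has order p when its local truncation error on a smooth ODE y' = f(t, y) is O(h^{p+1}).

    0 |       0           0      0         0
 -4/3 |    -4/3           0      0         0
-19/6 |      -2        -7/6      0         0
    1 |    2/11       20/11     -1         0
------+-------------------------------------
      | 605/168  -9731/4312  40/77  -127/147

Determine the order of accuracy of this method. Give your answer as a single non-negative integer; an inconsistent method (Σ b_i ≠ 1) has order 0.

b = (605/168, -9731/4312, 40/77, -127/147)
c = (0, -4/3, -19/6, 1)
Ac = (0, 0, 14/9, 49/66)
Σ b_i: 605/168·1 + (-9731/4312)·1 + 40/77·1 + (-127/147)·1 = 1 ✓
b·c: (-9731/4312)·(-4/3) + 40/77·(-19/6) + (-127/147)·1 = 1/2 ✓
b·c²: (-9731/4312)·16/9 + 40/77·361/36 + (-127/147)·1 = 1/3 ✓
b·Ac: 40/77·14/9 + (-127/147)·49/66 = 1/6 ✓
b·c³: (-9731/4312)·(-64/27) + 40/77·(-6859/216) + (-127/147)·1 = -2270/189 ≠ 1/4 ⇒ order 3.
b·(c∘Ac): 40/77·(-133/27) + (-127/147)·49/66 = -1901/594 ≠ 1/8
b·Ac²: 40/77·(-56/27) + (-127/147)·(-299/44) = 25367/5292 ≠ 1/12
b·A²c: (-127/147)·(-14/9) = 254/189 ≠ 1/24

3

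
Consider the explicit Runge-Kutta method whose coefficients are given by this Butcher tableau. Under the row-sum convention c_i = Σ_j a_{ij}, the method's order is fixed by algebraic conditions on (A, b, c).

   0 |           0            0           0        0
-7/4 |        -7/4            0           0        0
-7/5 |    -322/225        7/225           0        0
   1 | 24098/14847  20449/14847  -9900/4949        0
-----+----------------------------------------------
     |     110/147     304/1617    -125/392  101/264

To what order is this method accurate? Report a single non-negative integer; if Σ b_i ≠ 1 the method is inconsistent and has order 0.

b = (110/147, 304/1617, -125/392, 101/264)
c = (0, -7/4, -7/5, 1)
Ac = (0, 0, -49/900, 473/1212)
Σ b_i: 110/147·1 + 304/1617·1 + (-125/392)·1 + 101/264·1 = 1 ✓
b·c: 304/1617·(-7/4) + (-125/392)·(-7/5) + 101/264·1 = 1/2 ✓
b·c²: 304/1617·49/16 + (-125/392)·49/25 + 101/264·1 = 1/3 ✓
b·Ac: (-125/392)·(-49/900) + 101/264·473/1212 = 1/6 ✓
b·c³: 304/1617·(-343/64) + (-125/392)·(-343/125) + 101/264·1 = 1/4 ✓
b·(c∘Ac): (-125/392)·343/4500 + 101/264·473/1212 = 1/8 ✓
b·Ac²: (-125/392)·343/3600 + 101/264·1441/4848 = 1/12 ✓
b·A²c: 101/264·11/101 = 1/24 ✓; 4 stages ⇒ order 4.

4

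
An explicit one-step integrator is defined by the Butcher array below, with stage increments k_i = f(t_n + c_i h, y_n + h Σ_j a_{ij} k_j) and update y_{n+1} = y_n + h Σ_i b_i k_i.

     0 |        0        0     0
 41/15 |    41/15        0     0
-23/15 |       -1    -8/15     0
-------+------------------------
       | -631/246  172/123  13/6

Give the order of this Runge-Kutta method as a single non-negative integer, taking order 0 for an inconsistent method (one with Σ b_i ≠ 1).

2

b = (-631/246, 172/123, 13/6)
c = (0, 41/15, -23/15)
Ac = (0, 0, -328/225)
Σ b_i: (-631/246)·1 + 172/123·1 + 13/6·1 = 1 ✓
b·c: 172/123·41/15 + 13/6·(-23/15) = 1/2 ✓
b·c²: 172/123·1681/225 + 13/6·529/225 = 20981/1350 ≠ 1/3 ⇒ order 2.
b·Ac: 13/6·(-328/225) = -2132/675 ≠ 1/6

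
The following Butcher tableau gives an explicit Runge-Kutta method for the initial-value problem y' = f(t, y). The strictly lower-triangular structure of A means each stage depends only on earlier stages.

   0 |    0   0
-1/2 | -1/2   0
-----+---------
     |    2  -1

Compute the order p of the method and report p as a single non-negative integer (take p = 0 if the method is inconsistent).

b = (2, -1)
c = (0, -1/2)
Σ b_i: 2·1 + (-1)·1 = 1 ✓
b·c: (-1)·(-1/2) = 1/2 ✓; 2 stages ⇒ order 2.

2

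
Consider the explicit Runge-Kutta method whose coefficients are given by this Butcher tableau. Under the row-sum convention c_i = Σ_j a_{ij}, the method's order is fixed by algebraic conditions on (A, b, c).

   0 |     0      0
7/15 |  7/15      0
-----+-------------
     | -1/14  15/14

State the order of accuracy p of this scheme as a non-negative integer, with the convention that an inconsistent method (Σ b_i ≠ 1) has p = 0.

b = (-1/14, 15/14)
c = (0, 7/15)
Σ b_i: (-1/14)·1 + 15/14·1 = 1 ✓
b·c: 15/14·7/15 = 1/2 ✓; 2 stages ⇒ order 2.

2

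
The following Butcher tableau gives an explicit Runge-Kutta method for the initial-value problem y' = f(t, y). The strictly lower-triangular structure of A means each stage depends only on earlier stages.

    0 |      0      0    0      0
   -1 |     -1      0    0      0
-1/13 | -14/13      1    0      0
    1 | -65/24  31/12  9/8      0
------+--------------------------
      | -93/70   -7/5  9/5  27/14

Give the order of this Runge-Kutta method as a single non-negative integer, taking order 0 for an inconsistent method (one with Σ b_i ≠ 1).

b = (-93/70, -7/5, 9/5, 27/14)
c = (0, -1, -1/13, 1)
Ac = (0, 0, -1, -833/312)
Σ b_i: (-93/70)·1 + (-7/5)·1 + 9/5·1 + 27/14·1 = 1 ✓
b·c: (-7/5)·(-1) + 9/5·(-1/13) + 27/14·1 = 2903/910 ≠ 1/2 ⇒ order 1.

1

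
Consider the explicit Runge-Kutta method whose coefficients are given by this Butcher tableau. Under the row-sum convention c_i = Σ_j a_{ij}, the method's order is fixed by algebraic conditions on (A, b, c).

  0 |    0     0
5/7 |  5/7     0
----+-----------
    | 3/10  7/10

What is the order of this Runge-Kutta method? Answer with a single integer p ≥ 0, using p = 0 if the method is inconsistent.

2

b = (3/10, 7/10)
c = (0, 5/7)
Σ b_i: 3/10·1 + 7/10·1 = 1 ✓
b·c: 7/10·5/7 = 1/2 ✓; 2 stages ⇒ order 2.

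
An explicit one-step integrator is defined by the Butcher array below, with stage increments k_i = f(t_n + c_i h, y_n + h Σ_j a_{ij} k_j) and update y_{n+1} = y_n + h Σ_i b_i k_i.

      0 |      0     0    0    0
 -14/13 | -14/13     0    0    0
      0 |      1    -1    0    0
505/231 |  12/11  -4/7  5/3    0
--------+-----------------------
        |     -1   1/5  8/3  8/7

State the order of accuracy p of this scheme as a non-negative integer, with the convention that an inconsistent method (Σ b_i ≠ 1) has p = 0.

b = (-1, 1/5, 8/3, 8/7)
c = (0, -14/13, 0, 505/231)
Ac = (0, 0, 14/13, 8/13)
Σ b_i: (-1)·1 + 1/5·1 + 8/3·1 + 8/7·1 = 316/105 ≠ 1 ⇒ order 0.

0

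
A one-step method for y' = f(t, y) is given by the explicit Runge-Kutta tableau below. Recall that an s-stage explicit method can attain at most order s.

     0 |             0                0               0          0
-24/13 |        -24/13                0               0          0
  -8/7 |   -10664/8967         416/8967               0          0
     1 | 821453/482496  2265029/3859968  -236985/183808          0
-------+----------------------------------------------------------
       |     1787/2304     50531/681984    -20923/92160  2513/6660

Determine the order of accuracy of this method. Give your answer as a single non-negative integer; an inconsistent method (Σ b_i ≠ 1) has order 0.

b = (1787/2304, 50531/681984, -20923/92160, 2513/6660)
c = (0, -24/13, -8/7, 1)
Ac = (0, 0, -256/2989, 1961/5026)
Σ b_i: 1787/2304·1 + 50531/681984·1 + (-20923/92160)·1 + 2513/6660·1 = 1 ✓
b·c: 50531/681984·(-24/13) + (-20923/92160)·(-8/7) + 2513/6660·1 = 1/2 ✓
b·c²: 50531/681984·576/169 + (-20923/92160)·64/49 + 2513/6660·1 = 1/3 ✓
b·Ac: (-20923/92160)·(-256/2989) + 2513/6660·1961/5026 = 1/6 ✓
b·c³: 50531/681984·(-13824/2197) + (-20923/92160)·(-512/343) + 2513/6660·1 = 1/4 ✓
b·(c∘Ac): (-20923/92160)·2048/20923 + 2513/6660·1961/5026 = 1/8 ✓
b·Ac²: (-20923/92160)·6144/38857 + 2513/6660·10323/32669 = 1/12 ✓
b·A²c: 2513/6660·555/5026 = 1/24 ✓; 4 stages ⇒ order 4.

4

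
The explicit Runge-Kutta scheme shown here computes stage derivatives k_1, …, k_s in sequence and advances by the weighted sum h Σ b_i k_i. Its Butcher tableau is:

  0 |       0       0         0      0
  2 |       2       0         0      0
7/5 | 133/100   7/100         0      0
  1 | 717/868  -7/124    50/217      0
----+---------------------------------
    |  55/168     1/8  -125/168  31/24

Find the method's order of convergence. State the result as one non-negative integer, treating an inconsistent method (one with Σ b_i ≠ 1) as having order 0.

4

b = (55/168, 1/8, -125/168, 31/24)
c = (0, 2, 7/5, 1)
Ac = (0, 0, 7/50, 13/62)
Σ b_i: 55/168·1 + 1/8·1 + (-125/168)·1 + 31/24·1 = 1 ✓
b·c: 1/8·2 + (-125/168)·7/5 + 31/24·1 = 1/2 ✓
b·c²: 1/8·4 + (-125/168)·49/25 + 31/24·1 = 1/3 ✓
b·Ac: (-125/168)·7/50 + 31/24·13/62 = 1/6 ✓
b·c³: 1/8·8 + (-125/168)·343/125 + 31/24·1 = 1/4 ✓
b·(c∘Ac): (-125/168)·49/250 + 31/24·13/62 = 1/8 ✓
b·Ac²: (-125/168)·7/25 + 31/24·7/31 = 1/12 ✓
b·A²c: 31/24·1/31 = 1/24 ✓; 4 stages ⇒ order 4.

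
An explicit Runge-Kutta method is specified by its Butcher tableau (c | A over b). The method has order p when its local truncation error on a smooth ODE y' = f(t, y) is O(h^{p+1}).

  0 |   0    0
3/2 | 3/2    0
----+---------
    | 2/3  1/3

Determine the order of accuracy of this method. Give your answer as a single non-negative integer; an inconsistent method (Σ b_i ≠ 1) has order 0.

2

b = (2/3, 1/3)
c = (0, 3/2)
Σ b_i: 2/3·1 + 1/3·1 = 1 ✓
b·c: 1/3·3/2 = 1/2 ✓; 2 stages ⇒ order 2.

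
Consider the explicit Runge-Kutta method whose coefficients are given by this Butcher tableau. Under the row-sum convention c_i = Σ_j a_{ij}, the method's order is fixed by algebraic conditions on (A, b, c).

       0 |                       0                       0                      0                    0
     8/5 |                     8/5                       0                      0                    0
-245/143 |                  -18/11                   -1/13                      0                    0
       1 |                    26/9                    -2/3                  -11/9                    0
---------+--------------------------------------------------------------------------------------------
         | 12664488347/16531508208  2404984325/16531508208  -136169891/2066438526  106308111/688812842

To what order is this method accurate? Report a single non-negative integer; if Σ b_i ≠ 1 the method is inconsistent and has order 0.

b = (12664488347/16531508208, 2404984325/16531508208, -136169891/2066438526, 106308111/688812842)
c = (0, 8/5, -245/143, 1)
Ac = (0, 0, -8/65, 601/585)
Σ b_i: 12664488347/16531508208·1 + 2404984325/16531508208·1 + (-136169891/2066438526)·1 + 106308111/688812842·1 = 1 ✓
b·c: 2404984325/16531508208·8/5 + (-136169891/2066438526)·(-245/143) + 106308111/688812842·1 = 1/2 ✓
b·c²: 2404984325/16531508208·64/25 + (-136169891/2066438526)·60025/20449 + 106308111/688812842·1 = 1/3 ✓
b·Ac: (-136169891/2066438526)·(-8/65) + 106308111/688812842·601/585 = 1/6 ✓
b·c³: 2404984325/16531508208·512/125 + (-136169891/2066438526)·(-14706125/2924207) + 106308111/688812842·1 = 266347998611/246250591015 ≠ 1/4 ⇒ order 3.
b·(c∘Ac): (-136169891/2066438526)·392/1859 + 106308111/688812842·601/585 = 498222403/3444064210 ≠ 1/8
b·Ac²: (-136169891/2066438526)·(-64/325) + 106308111/688812842·(-2214481/418275) = -396031814407/492501182030 ≠ 1/12
b·A²c: 106308111/688812842·88/585 = 119937356/5166096315 ≠ 1/24

3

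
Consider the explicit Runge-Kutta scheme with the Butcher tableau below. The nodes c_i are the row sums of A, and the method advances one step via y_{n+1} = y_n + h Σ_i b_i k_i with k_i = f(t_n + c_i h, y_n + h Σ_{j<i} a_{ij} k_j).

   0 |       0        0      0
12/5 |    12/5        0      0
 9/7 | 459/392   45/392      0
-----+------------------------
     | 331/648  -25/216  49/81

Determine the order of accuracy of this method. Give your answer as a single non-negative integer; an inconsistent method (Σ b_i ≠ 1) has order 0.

3

b = (331/648, -25/216, 49/81)
c = (0, 12/5, 9/7)
Ac = (0, 0, 27/98)
Σ b_i: 331/648·1 + (-25/216)·1 + 49/81·1 = 1 ✓
b·c: (-25/216)·12/5 + 49/81·9/7 = 1/2 ✓
b·c²: (-25/216)·144/25 + 49/81·81/49 = 1/3 ✓
b·Ac: 49/81·27/98 = 1/6 ✓; 3 stages ⇒ order 3.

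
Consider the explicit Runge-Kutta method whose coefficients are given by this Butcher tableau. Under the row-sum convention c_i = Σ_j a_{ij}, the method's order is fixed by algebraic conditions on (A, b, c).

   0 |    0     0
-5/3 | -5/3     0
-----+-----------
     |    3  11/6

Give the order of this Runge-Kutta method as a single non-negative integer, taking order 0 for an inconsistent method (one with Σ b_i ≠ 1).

0

b = (3, 11/6)
c = (0, -5/3)
Σ b_i: 3·1 + 11/6·1 = 29/6 ≠ 1 ⇒ order 0.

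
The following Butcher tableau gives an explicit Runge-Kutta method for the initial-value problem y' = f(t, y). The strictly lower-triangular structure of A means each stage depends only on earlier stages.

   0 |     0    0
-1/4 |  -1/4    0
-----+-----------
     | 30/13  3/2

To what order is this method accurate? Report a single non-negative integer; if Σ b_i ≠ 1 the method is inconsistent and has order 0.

b = (30/13, 3/2)
c = (0, -1/4)
Σ b_i: 30/13·1 + 3/2·1 = 99/26 ≠ 1 ⇒ order 0.

0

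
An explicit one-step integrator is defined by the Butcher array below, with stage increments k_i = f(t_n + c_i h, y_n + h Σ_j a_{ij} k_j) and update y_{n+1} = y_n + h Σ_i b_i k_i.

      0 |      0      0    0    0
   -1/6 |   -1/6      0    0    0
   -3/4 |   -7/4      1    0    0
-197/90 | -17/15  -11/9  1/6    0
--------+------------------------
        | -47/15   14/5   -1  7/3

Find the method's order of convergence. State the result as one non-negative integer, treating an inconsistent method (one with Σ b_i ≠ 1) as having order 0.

b = (-47/15, 14/5, -1, 7/3)
c = (0, -1/6, -3/4, -197/90)
Ac = (0, 0, -1/6, 17/216)
Σ b_i: (-47/15)·1 + 14/5·1 + (-1)·1 + 7/3·1 = 1 ✓
b·c: 14/5·(-1/6) + (-1)·(-3/4) + 7/3·(-197/90) = -521/108 ≠ 1/2 ⇒ order 1.

1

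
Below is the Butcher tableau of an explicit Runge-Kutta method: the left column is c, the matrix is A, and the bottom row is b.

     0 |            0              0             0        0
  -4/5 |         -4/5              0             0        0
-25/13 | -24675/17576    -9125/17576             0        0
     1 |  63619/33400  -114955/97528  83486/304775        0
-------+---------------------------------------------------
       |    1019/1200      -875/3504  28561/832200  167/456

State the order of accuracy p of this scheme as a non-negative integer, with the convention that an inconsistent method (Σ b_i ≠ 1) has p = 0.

b = (1019/1200, -875/3504, 28561/832200, 167/456)
c = (0, -4/5, -25/13, 1)
Ac = (0, 0, 1825/4394, 139/334)
Σ b_i: 1019/1200·1 + (-875/3504)·1 + 28561/832200·1 + 167/456·1 = 1 ✓
b·c: (-875/3504)·(-4/5) + 28561/832200·(-25/13) + 167/456·1 = 1/2 ✓
b·c²: (-875/3504)·16/25 + 28561/832200·625/169 + 167/456·1 = 1/3 ✓
b·Ac: 28561/832200·1825/4394 + 167/456·139/334 = 1/6 ✓
b·c³: (-875/3504)·(-64/125) + 28561/832200·(-15625/2197) + 167/456·1 = 1/4 ✓
b·(c∘Ac): 28561/832200·(-45625/57122) + 167/456·139/334 = 1/8 ✓
b·Ac²: 28561/832200·(-730/2197) + 167/456·216/835 = 1/12 ✓
b·A²c: 167/456·19/167 = 1/24 ✓; 4 stages ⇒ order 4.

4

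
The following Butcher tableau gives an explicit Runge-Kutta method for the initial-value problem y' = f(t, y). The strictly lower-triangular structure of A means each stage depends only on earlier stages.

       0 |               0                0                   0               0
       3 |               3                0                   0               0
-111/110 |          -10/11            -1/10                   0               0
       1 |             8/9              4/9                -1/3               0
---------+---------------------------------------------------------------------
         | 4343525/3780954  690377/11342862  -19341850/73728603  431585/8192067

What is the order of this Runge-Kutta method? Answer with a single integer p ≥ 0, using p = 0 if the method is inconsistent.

b = (4343525/3780954, 690377/11342862, -19341850/73728603, 431585/8192067)
c = (0, 3, -111/110, 1)
Ac = (0, 0, -3/10, 551/330)
Σ b_i: 4343525/3780954·1 + 690377/11342862·1 + (-19341850/73728603)·1 + 431585/8192067·1 = 1 ✓
b·c: 690377/11342862·3 + (-19341850/73728603)·(-111/110) + 431585/8192067·1 = 1/2 ✓
b·c²: 690377/11342862·9 + (-19341850/73728603)·12321/12100 + 431585/8192067·1 = 1/3 ✓
b·Ac: (-19341850/73728603)·(-3/10) + 431585/8192067·551/330 = 1/6 ✓
b·c³: 690377/11342862·27 + (-19341850/73728603)·(-1367631/1331000) + 431585/8192067·1 = 272498381/138634980 ≠ 1/4 ⇒ order 3.
b·(c∘Ac): (-19341850/73728603)·333/1100 + 431585/8192067·551/330 = 16160/1890477 ≠ 1/8
b·Ac²: (-19341850/73728603)·(-9/10) + 431585/8192067·44293/12100 = 257695957/600751580 ≠ 1/12
b·A²c: 431585/8192067·1/10 = 86317/16384134 ≠ 1/24

3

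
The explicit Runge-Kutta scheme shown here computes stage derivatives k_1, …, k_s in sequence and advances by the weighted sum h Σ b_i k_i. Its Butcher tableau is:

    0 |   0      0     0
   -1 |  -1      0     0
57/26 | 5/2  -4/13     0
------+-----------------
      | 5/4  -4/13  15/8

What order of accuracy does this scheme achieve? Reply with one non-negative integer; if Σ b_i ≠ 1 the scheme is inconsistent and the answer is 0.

b = (5/4, -4/13, 15/8)
c = (0, -1, 57/26)
Ac = (0, 0, 4/13)
Σ b_i: 5/4·1 + (-4/13)·1 + 15/8·1 = 293/104 ≠ 1 ⇒ order 0.

0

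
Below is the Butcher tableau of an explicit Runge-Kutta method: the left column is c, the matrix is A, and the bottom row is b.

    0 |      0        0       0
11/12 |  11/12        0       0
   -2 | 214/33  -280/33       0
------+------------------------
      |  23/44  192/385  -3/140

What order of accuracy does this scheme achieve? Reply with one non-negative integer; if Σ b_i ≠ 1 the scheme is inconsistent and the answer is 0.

b = (23/44, 192/385, -3/140)
c = (0, 11/12, -2)
Ac = (0, 0, -70/9)
Σ b_i: 23/44·1 + 192/385·1 + (-3/140)·1 = 1 ✓
b·c: 192/385·11/12 + (-3/140)·(-2) = 1/2 ✓
b·c²: 192/385·121/144 + (-3/140)·4 = 1/3 ✓
b·Ac: (-3/140)·(-70/9) = 1/6 ✓; 3 stages ⇒ order 3.

3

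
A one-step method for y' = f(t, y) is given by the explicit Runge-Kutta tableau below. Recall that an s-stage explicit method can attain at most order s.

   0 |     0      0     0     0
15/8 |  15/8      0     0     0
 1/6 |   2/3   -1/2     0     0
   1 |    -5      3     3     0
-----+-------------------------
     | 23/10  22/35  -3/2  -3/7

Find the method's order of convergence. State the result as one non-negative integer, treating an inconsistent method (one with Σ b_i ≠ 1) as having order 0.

2

b = (23/10, 22/35, -3/2, -3/7)
c = (0, 15/8, 1/6, 1)
Ac = (0, 0, -15/16, 49/8)
Σ b_i: 23/10·1 + 22/35·1 + (-3/2)·1 + (-3/7)·1 = 1 ✓
b·c: 22/35·15/8 + (-3/2)·1/6 + (-3/7)·1 = 1/2 ✓
b·c²: 22/35·225/64 + (-3/2)·1/36 + (-3/7)·1 = 167/96 ≠ 1/3 ⇒ order 2.
b·Ac: (-3/2)·(-15/16) + (-3/7)·49/8 = -39/32 ≠ 1/6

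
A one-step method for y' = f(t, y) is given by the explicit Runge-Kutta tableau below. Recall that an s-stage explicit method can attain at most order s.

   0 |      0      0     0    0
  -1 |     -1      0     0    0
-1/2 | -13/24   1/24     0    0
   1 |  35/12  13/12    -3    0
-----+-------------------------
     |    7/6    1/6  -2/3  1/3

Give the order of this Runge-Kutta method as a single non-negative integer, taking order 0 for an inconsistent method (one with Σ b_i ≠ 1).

4

b = (7/6, 1/6, -2/3, 1/3)
c = (0, -1, -1/2, 1)
Ac = (0, 0, -1/24, 5/12)
Σ b_i: 7/6·1 + 1/6·1 + (-2/3)·1 + 1/3·1 = 1 ✓
b·c: 1/6·(-1) + (-2/3)·(-1/2) + 1/3·1 = 1/2 ✓
b·c²: 1/6·1 + (-2/3)·1/4 + 1/3·1 = 1/3 ✓
b·Ac: (-2/3)·(-1/24) + 1/3·5/12 = 1/6 ✓
b·c³: 1/6·(-1) + (-2/3)·(-1/8) + 1/3·1 = 1/4 ✓
b·(c∘Ac): (-2/3)·1/48 + 1/3·5/12 = 1/8 ✓
b·Ac²: (-2/3)·1/24 + 1/3·1/3 = 1/12 ✓
b·A²c: 1/3·1/8 = 1/24 ✓; 4 stages ⇒ order 4.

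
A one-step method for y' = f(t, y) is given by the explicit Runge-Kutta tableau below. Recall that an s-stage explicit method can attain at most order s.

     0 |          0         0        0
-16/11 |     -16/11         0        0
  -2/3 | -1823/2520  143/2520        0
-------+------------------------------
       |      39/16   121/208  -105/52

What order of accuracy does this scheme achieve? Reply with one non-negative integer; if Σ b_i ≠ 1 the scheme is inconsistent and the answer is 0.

b = (39/16, 121/208, -105/52)
c = (0, -16/11, -2/3)
Ac = (0, 0, -26/315)
Σ b_i: 39/16·1 + 121/208·1 + (-105/52)·1 = 1 ✓
b·c: 121/208·(-16/11) + (-105/52)·(-2/3) = 1/2 ✓
b·c²: 121/208·256/121 + (-105/52)·4/9 = 1/3 ✓
b·Ac: (-105/52)·(-26/315) = 1/6 ✓; 3 stages ⇒ order 3.

3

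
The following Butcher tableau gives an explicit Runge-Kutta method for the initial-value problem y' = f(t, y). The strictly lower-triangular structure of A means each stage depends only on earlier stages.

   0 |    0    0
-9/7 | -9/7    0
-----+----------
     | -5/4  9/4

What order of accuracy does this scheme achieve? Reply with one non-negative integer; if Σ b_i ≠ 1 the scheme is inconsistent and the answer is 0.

1

b = (-5/4, 9/4)
c = (0, -9/7)
Σ b_i: (-5/4)·1 + 9/4·1 = 1 ✓
b·c: 9/4·(-9/7) = -81/28 ≠ 1/2 ⇒ order 1.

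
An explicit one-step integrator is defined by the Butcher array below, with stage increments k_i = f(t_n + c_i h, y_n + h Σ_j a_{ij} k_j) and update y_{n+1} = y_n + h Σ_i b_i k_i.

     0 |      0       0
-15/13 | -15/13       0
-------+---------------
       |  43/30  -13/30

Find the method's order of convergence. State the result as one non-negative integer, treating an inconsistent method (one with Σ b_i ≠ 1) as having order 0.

2

b = (43/30, -13/30)
c = (0, -15/13)
Σ b_i: 43/30·1 + (-13/30)·1 = 1 ✓
b·c: (-13/30)·(-15/13) = 1/2 ✓; 2 stages ⇒ order 2.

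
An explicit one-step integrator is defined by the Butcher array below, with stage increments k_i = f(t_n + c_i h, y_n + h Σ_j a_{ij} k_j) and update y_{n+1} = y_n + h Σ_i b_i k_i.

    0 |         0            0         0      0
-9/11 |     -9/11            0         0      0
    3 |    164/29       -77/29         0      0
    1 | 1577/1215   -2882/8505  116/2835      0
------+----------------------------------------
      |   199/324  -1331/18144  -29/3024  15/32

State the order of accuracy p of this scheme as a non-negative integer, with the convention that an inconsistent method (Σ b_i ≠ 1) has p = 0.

b = (199/324, -1331/18144, -29/3024, 15/32)
c = (0, -9/11, 3, 1)
Ac = (0, 0, 63/29, 2/5)
Σ b_i: 199/324·1 + (-1331/18144)·1 + (-29/3024)·1 + 15/32·1 = 1 ✓
b·c: (-1331/18144)·(-9/11) + (-29/3024)·3 + 15/32·1 = 1/2 ✓
b·c²: (-1331/18144)·81/121 + (-29/3024)·9 + 15/32·1 = 1/3 ✓
b·Ac: (-29/3024)·63/29 + 15/32·2/5 = 1/6 ✓
b·c³: (-1331/18144)·(-729/1331) + (-29/3024)·27 + 15/32·1 = 1/4 ✓
b·(c∘Ac): (-29/3024)·189/29 + 15/32·2/5 = 1/8 ✓
b·Ac²: (-29/3024)·(-567/319) + 15/32·14/99 = 1/12 ✓
b·A²c: 15/32·4/45 = 1/24 ✓; 4 stages ⇒ order 4.

4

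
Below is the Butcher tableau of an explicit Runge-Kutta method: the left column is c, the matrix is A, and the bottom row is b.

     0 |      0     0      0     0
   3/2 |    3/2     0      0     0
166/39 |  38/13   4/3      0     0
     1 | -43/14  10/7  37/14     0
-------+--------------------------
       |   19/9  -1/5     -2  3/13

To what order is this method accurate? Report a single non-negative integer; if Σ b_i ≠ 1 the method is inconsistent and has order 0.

b = (19/9, -1/5, -2, 3/13)
c = (0, 3/2, 166/39, 1)
Ac = (0, 0, 2, 3656/273)
Σ b_i: 19/9·1 + (-1/5)·1 + (-2)·1 + 3/13·1 = 83/585 ≠ 1 ⇒ order 0.

0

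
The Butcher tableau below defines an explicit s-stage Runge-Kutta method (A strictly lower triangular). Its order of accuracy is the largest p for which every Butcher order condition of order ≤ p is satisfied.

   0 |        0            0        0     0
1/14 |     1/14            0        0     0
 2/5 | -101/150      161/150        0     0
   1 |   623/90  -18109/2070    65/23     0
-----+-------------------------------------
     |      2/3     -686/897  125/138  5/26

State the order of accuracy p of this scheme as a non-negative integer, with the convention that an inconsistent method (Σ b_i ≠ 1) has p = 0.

b = (2/3, -686/897, 125/138, 5/26)
c = (0, 1/14, 2/5, 1)
Ac = (0, 0, 23/300, 91/180)
Σ b_i: 2/3·1 + (-686/897)·1 + 125/138·1 + 5/26·1 = 1 ✓
b·c: (-686/897)·1/14 + 125/138·2/5 + 5/26·1 = 1/2 ✓
b·c²: (-686/897)·1/196 + 125/138·4/25 + 5/26·1 = 1/3 ✓
b·Ac: 125/138·23/300 + 5/26·91/180 = 1/6 ✓
b·c³: (-686/897)·1/2744 + 125/138·8/125 + 5/26·1 = 1/4 ✓
b·(c∘Ac): 125/138·23/750 + 5/26·91/180 = 1/8 ✓
b·Ac²: 125/138·23/4200 + 5/26·1027/2520 = 1/12 ✓
b·A²c: 5/26·13/60 = 1/24 ✓; 4 stages ⇒ order 4.

4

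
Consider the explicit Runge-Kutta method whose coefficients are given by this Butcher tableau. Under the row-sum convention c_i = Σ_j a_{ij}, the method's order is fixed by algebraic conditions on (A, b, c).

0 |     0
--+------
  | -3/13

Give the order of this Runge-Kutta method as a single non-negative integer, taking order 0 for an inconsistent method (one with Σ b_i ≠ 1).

b = (-3/13)
c = (0)
Σ b_i: (-3/13)·1 = -3/13 ≠ 1 ⇒ order 0.

0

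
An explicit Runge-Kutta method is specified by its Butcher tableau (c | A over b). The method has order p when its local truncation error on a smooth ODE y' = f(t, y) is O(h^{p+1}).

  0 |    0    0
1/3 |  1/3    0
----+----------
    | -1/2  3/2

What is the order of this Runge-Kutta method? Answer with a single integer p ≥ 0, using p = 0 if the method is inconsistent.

b = (-1/2, 3/2)
c = (0, 1/3)
Σ b_i: (-1/2)·1 + 3/2·1 = 1 ✓
b·c: 3/2·1/3 = 1/2 ✓; 2 stages ⇒ order 2.

2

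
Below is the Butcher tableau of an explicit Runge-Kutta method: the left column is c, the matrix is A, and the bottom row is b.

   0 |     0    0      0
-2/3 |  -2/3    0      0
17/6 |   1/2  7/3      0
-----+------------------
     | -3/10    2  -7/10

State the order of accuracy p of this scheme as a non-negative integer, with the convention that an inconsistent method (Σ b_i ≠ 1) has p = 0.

b = (-3/10, 2, -7/10)
c = (0, -2/3, 17/6)
Ac = (0, 0, -14/9)
Σ b_i: (-3/10)·1 + 2·1 + (-7/10)·1 = 1 ✓
b·c: 2·(-2/3) + (-7/10)·17/6 = -199/60 ≠ 1/2 ⇒ order 1.

1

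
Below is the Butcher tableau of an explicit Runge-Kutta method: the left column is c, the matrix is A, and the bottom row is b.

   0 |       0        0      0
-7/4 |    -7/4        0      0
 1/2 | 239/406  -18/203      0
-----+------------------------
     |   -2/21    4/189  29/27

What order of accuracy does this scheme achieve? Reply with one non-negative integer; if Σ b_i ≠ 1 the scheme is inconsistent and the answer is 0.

3

b = (-2/21, 4/189, 29/27)
c = (0, -7/4, 1/2)
Ac = (0, 0, 9/58)
Σ b_i: (-2/21)·1 + 4/189·1 + 29/27·1 = 1 ✓
b·c: 4/189·(-7/4) + 29/27·1/2 = 1/2 ✓
b·c²: 4/189·49/16 + 29/27·1/4 = 1/3 ✓
b·Ac: 29/27·9/58 = 1/6 ✓; 3 stages ⇒ order 3.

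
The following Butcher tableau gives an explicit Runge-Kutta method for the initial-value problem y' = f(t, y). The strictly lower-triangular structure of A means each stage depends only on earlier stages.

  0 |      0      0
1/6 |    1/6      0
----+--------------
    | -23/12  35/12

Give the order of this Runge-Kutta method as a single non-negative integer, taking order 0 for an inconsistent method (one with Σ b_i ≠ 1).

1

b = (-23/12, 35/12)
c = (0, 1/6)
Σ b_i: (-23/12)·1 + 35/12·1 = 1 ✓
b·c: 35/12·1/6 = 35/72 ≠ 1/2 ⇒ order 1.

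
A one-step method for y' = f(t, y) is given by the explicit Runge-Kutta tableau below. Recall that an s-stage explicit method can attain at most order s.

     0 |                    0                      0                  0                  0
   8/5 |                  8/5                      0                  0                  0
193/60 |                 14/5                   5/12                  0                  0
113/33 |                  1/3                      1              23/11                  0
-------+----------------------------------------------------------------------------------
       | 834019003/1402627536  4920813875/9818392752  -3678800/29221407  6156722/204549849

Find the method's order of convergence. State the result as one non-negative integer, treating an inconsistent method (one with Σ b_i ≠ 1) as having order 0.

b = (834019003/1402627536, 4920813875/9818392752, -3678800/29221407, 6156722/204549849)
c = (0, 8/5, 193/60, 113/33)
Ac = (0, 0, 2/3, 1099/132)
Σ b_i: 834019003/1402627536·1 + 4920813875/9818392752·1 + (-3678800/29221407)·1 + 6156722/204549849·1 = 1 ✓
b·c: 4920813875/9818392752·8/5 + (-3678800/29221407)·193/60 + 6156722/204549849·113/33 = 1/2 ✓
b·c²: 4920813875/9818392752·64/25 + (-3678800/29221407)·37249/3600 + 6156722/204549849·12769/1089 = 1/3 ✓
b·Ac: (-3678800/29221407)·2/3 + 6156722/204549849·1099/132 = 1/6 ✓
b·c³: 4920813875/9818392752·512/125 + (-3678800/29221407)·7189057/216000 + 6156722/204549849·1442897/35937 = -161207923799/173575157580 ≠ 1/4 ⇒ order 3.
b·(c∘Ac): (-3678800/29221407)·193/90 + 6156722/204549849·124187/4356 = 309347101/525985326 ≠ 1/8
b·Ac²: (-3678800/29221407)·16/15 + 6156722/204549849·958103/39600 = 218683010653/368189728200 ≠ 1/12
b·A²c: 6156722/204549849·46/33 = 25746292/613649547 ≠ 1/24

3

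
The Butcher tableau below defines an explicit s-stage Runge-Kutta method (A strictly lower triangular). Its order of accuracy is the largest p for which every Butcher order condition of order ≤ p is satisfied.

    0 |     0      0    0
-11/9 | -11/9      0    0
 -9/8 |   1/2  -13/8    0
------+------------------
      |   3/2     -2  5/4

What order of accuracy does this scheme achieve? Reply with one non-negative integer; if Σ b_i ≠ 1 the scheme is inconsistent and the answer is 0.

b = (3/2, -2, 5/4)
c = (0, -11/9, -9/8)
Ac = (0, 0, 143/72)
Σ b_i: 3/2·1 + (-2)·1 + 5/4·1 = 3/4 ≠ 1 ⇒ order 0.

0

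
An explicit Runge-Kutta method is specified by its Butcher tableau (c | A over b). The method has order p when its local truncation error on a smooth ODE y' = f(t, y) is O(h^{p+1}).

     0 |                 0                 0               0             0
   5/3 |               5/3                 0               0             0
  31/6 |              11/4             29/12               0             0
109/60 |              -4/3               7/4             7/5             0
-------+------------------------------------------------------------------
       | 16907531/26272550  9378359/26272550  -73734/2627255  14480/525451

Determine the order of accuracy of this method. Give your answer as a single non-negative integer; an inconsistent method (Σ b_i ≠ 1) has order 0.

3

b = (16907531/26272550, 9378359/26272550, -73734/2627255, 14480/525451)
c = (0, 5/3, 31/6, 109/60)
Ac = (0, 0, 145/36, 203/20)
Σ b_i: 16907531/26272550·1 + 9378359/26272550·1 + (-73734/2627255)·1 + 14480/525451·1 = 1 ✓
b·c: 9378359/26272550·5/3 + (-73734/2627255)·31/6 + 14480/525451·109/60 = 1/2 ✓
b·c²: 9378359/26272550·25/9 + (-73734/2627255)·961/36 + 14480/525451·11881/3600 = 1/3 ✓
b·Ac: (-73734/2627255)·145/36 + 14480/525451·203/20 = 1/6 ✓
b·c³: 9378359/26272550·125/27 + (-73734/2627255)·29791/216 + 14480/525451·1295029/216000 = -485422331/236452950 ≠ 1/4 ⇒ order 3.
b·(c∘Ac): (-73734/2627255)·4495/216 + 14480/525451·22127/1200 = -247559/3261420 ≠ 1/8
b·Ac²: (-73734/2627255)·725/108 + 14480/525451·1267/30 = 9225791/9458118 ≠ 1/12
b·A²c: 14480/525451·203/36 = 25340/163071 ≠ 1/24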